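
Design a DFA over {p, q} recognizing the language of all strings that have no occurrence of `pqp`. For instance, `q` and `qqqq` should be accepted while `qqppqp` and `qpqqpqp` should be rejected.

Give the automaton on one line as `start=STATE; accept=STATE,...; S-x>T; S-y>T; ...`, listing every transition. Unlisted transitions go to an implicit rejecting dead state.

This is the complement of 'contains `pqp`'. Use the same substring-matching states — S0 through S3 holding how much of `pqp` has just been matched — but flip the accepting set: everything except the trap S3 accepts.
4 states suffice.
        p   q  
>* S0   S1  S0 
 * S1   S1  S2 
 * S2   S3  S0 
   S3   S3  S3 
(> = start, * = accepting)

start=S0; accept=S0,S1,S2; S0-p>S1; S0-q>S0; S1-p>S1; S1-q>S2; S2-p>S3; S2-q>S0; S3-p>S3; S3-q>S3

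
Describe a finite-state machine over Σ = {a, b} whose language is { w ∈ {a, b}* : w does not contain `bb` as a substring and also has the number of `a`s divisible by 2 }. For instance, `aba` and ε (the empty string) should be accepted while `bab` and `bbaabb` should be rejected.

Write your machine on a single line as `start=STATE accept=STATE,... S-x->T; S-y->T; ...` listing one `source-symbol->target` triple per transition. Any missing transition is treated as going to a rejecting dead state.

start=S0; accept=S0,S2; S0-a->S1; S0-b->S2; S1-a->S0; S1-b->S3; S2-a->S1; S2-b->S4; S3-a->S0; S3-b->S5; S4-a->S5; S4-b->S4; S5-a->S4; S5-b->S5

Build one automaton per condition and run them in lockstep. The first has 3 states tracking partial matches of the forbidden pattern `bb`; the second has 2 states tracking the count of `a`s modulo 2. A product state is a pair (one from each), accepting exactly when both do.
With 6 states:
        a   b  
>* S0   S1  S2 
   S1   S0  S3 
 * S2   S1  S4 
   S3   S0  S5 
   S4   S5  S4 
   S5   S4  S5 
(> = start, * = accepting)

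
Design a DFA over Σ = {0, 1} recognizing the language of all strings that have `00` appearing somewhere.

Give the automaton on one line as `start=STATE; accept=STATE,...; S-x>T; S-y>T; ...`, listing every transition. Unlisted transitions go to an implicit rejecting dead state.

States S0..S1 record the length of the longest prefix of `00` that matches the current input suffix. Reaching S2 means `00` has been seen, and we stay there forever. Accept from S2.
        0   1  
>  S0   S1  S0 
   S1   S2  S0 
 * S2   S2  S2 
(> = start, * = accepting)

start=S0; accept=S2; S0-0>S1; S0-1>S0; S1-0>S2; S1-1>S0; S2-0>S2; S2-1>S2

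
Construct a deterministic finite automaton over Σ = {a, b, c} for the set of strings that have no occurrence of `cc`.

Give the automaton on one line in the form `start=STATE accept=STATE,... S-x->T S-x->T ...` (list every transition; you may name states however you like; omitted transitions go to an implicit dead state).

Track partial matches of the forbidden pattern `cc`. State S2 is a dead state reached once `cc` has occurred; every other state accepts. S0 means no part of `cc` is currently matched.
        a   b   c  
>* S0   S0  S0  S1 
 * S1   S0  S0  S2 
   S2   S2  S2  S2 
(> = start, * = accepting)

start=S0 accept=S0,S1 S0-a->S0 S0-b->S0 S0-c->S1 S1-a->S0 S1-b->S0 S1-c->S2 S2-a->S2 S2-b->S2 S2-c->S2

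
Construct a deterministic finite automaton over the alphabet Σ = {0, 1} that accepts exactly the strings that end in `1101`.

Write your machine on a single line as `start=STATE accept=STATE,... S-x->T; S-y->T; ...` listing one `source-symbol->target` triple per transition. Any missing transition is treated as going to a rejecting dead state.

start=q0; accept=q4; q0-0->q0; q0-1->q1; q1-0->q0; q1-1->q2; q2-0->q3; q2-1->q2; q3-0->q0; q3-1->q4; q4-0->q0; q4-1->q2

Remember how much of `1101` the current input suffix matches. State q0 means no match yet; q1 means the last symbol is `1`; q2 means the last 2 symbols are `11`; q3 means the last 3 symbols are `110`; q4 means the last 4 symbols are `1101`. Only q4 accepts. On a mismatch, fall back to the longest proper suffix that is still a prefix of `1101`.
A 5-state machine:
        0   1  
>  q0   q0  q1 
   q1   q0  q2 
   q2   q3  q2 
   q3   q0  q4 
 * q4   q0  q2 
(> = start, * = accepting)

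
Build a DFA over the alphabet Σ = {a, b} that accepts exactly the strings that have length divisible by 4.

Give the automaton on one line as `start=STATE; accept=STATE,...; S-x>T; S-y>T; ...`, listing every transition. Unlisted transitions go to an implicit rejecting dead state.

start=q0; accept=q0; q0-a>q1; q0-b>q1; q1-a>q2; q1-b>q2; q2-a>q3; q2-b>q3; q3-a>q0; q3-b>q0

Count input length modulo 4: every symbol advances one step around the cycle q0 → q1 → q2 → q3 → q0. Accept at q0.
A 4-state machine:
        a   b  
>* q0   q1  q1 
   q1   q2  q2 
   q2   q3  q3 
   q3   q0  q0 
(> = start, * = accepting)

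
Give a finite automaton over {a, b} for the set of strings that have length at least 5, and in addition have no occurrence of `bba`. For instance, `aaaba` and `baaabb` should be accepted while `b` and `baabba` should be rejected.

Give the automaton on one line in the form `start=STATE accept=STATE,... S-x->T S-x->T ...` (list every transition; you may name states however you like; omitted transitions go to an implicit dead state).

start=S0 accept=S13,S14,S15 S0-a->S1 S0-b->S2 S1-a->S3 S1-b->S4 S2-a->S3 S2-b->S5 S3-a->S6 S3-b->S7 S4-a->S6 S4-b->S8 S5-a->S9 S5-b->S8 S6-a->S10 S6-b->S11 S7-a->S10 S7-b->S12 S8-a->S9 S8-b->S12 S9-a->S9 S9-b->S9 S10-a->S13 S10-b->S14 S11-a->S13 S11-b->S15 S12-a->S9 S12-b->S15 S13-a->S13 S13-b->S14 S14-a->S13 S14-b->S15 S15-a->S9 S15-b->S15

Run two small machines in parallel and take their product. One (7 states) tracks the input length, saturating at 6; the other (4 states) tracks partial matches of the forbidden pattern `bba`. Each combined state is a pair, one component from each; accept when both components accept. After merging equivalent states the machine shrinks.
A 16-state machine:
          a    b  
>  S0     S1   S2 
   S1     S3   S4 
   S2     S3   S5 
   S3     S6   S7 
   S4     S6   S8 
   S5     S9   S8 
   S6    S10  S11 
   S7    S10  S12 
   S8     S9  S12 
   S9     S9   S9 
   S10   S13  S14 
   S11   S13  S15 
   S12    S9  S15 
 * S13   S13  S14 
 * S14   S13  S15 
 * S15    S9  S15 
(> = start, * = accepting)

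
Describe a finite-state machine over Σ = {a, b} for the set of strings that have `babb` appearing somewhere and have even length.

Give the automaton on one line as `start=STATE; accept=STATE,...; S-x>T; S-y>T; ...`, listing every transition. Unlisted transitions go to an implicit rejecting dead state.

start=s0; accept=s8; s0-a>s1; s0-b>s2; s1-a>s0; s1-b>s3; s2-a>s4; s2-b>s3; s3-a>s5; s3-b>s2; s4-a>s1; s4-b>s6; s5-a>s0; s5-b>s7; s6-a>s4; s6-b>s8; s7-a>s5; s7-b>s9; s8-a>s9; s8-b>s9; s9-a>s8; s9-b>s8

Handle the two conditions separately and then intersect. The first has 5 states tracking whether and how much of `babb` has been seen; the second has 2 states tracking the input length modulo 2. A product state is a pair (one from each), accepting exactly when both do.
        a   b  
>  s0   s1  s2 
   s1   s0  s3 
   s2   s4  s3 
   s3   s5  s2 
   s4   s1  s6 
   s5   s0  s7 
   s6   s4  s8 
   s7   s5  s9 
 * s8   s9  s9 
   s9   s8  s8 
(> = start, * = accepting)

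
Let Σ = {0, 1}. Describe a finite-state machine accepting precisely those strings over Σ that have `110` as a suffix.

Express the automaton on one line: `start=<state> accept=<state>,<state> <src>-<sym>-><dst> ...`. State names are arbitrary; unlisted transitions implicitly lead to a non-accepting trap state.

Let each state record the length of the longest suffix of the input read so far that is also a prefix of `110`. q1 means the last symbol is `1`; q2 means the last 2 symbols are `11`; q3 means the last 3 symbols are `110`. Accept only at q3, where the string currently ends in `110`.
With 4 states:
        0   1  
>  q0   q0  q1 
   q1   q0  q2 
   q2   q3  q2 
 * q3   q0  q1 
(> = start, * = accepting)

start=q0 accept=q3 q0-0->q0 q0-1->q1 q1-0->q0 q1-1->q2 q2-0->q3 q2-1->q2 q3-0->q0 q3-1->q1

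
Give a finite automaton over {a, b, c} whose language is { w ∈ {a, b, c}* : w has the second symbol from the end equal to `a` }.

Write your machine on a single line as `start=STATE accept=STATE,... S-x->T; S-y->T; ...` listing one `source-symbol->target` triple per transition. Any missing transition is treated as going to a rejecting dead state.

start=q0; accept=q4,q5,q6; q0-a->q1; q0-b->q2; q0-c->q3; q1-a->q4; q1-b->q5; q1-c->q6; q2-a->q7; q2-b->q8; q2-c->q9; q3-a->q10; q3-b->q11; q3-c->q12; q4-a->q4; q4-b->q5; q4-c->q6; q5-a->q7; q5-b->q8; q5-c->q9; q6-a->q10; q6-b->q11; q6-c->q12; q7-a->q4; q7-b->q5; q7-c->q6; q8-a->q7; q8-b->q8; q8-c->q9; q9-a->q10; q9-b->q11; q9-c->q12; q10-a->q4; q10-b->q5; q10-c->q6; q11-a->q7; q11-b->q8; q11-c->q9; q12-a->q10; q12-b->q11; q12-c->q12

Because acceptance depends on a position counted from the end, the machine has to buffer the most recent 2 symbols. Make each state the string of the last up-to-2 symbols read; on input `x` shift the window left and append `x`. Accept when the buffered window has length 2 and begins with `a`.
          a    b    c  
>  q0     q1   q2   q3 
   q1     q4   q5   q6 
   q2     q7   q8   q9 
   q3    q10  q11  q12 
 * q4     q4   q5   q6 
 * q5     q7   q8   q9 
 * q6    q10  q11  q12 
   q7     q4   q5   q6 
   q8     q7   q8   q9 
   q9    q10  q11  q12 
   q10    q4   q5   q6 
   q11    q7   q8   q9 
   q12   q10  q11  q12 
(> = start, * = accepting)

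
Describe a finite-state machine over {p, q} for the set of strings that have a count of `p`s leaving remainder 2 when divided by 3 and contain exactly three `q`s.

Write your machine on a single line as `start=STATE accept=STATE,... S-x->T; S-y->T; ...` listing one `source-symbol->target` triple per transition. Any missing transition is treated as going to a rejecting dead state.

start=S0; accept=S12; S0-p->S1; S0-q->S2; S1-p->S3; S1-q->S4; S2-p->S4; S2-q->S5; S3-p->S0; S3-q->S6; S4-p->S6; S4-q->S7; S5-p->S7; S5-q->S8; S6-p->S2; S6-q->S9; S7-p->S9; S7-q->S10; S8-p->S10; S8-q->S11; S9-p->S5; S9-q->S12; S10-p->S12; S10-q->S13; S11-p->S13; S11-q->S11; S12-p->S8; S12-q->S14; S13-p->S14; S13-q->S13; S14-p->S11; S14-q->S14

Run two small machines in parallel and take their product. The first has 3 states tracking the count of `p`s modulo 3; the second has 5 states tracking the count of `q`s, saturating at 4. A product state is a pair (one from each), accepting exactly when both do.
With 15 states:
          p    q  
>  S0     S1   S2 
   S1     S3   S4 
   S2     S4   S5 
   S3     S0   S6 
   S4     S6   S7 
   S5     S7   S8 
   S6     S2   S9 
   S7     S9  S10 
   S8    S10  S11 
   S9     S5  S12 
   S10   S12  S13 
   S11   S13  S11 
 * S12    S8  S14 
   S13   S14  S13 
   S14   S11  S14 
(> = start, * = accepting)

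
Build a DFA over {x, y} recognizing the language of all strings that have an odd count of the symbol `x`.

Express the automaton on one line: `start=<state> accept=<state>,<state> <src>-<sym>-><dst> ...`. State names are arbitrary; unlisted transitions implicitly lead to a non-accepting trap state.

Keep the running count of `x`s modulo 2: each `x` advances along the cycle s0 → s1 → s0 while other symbols loop. Accept at s1.
With 2 states:
        x   y  
>  s0   s1  s0 
 * s1   s0  s1 
(> = start, * = accepting)

start=s0 accept=s1 s0-x->s1 s0-y->s0 s1-x->s0 s1-y->s1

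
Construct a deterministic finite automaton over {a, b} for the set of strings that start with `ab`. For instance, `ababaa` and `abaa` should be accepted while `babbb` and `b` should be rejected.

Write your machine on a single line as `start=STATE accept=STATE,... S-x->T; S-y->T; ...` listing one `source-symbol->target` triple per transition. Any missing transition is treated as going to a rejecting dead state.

start=q0; accept=q2; q0-a->q1; q0-b->q3; q1-a->q3; q1-b->q2; q2-a->q2; q2-b->q2; q3-a->q3; q3-b->q3

Walk along `ab` while the input agrees: from q0 take `a` to q1, and so on. Any deviation drops to the rejecting sink q3. Once q2 is reached the prefix is confirmed and every continuation is accepted.
With 4 states:
        a   b  
>  q0   q1  q3 
   q1   q3  q2 
 * q2   q2  q2 
   q3   q3  q3 
(> = start, * = accepting)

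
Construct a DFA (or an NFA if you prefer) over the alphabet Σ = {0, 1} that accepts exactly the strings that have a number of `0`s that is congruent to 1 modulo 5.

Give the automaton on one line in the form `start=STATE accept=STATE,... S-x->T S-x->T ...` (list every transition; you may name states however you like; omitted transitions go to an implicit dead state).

start=q0 accept=q1 q0-0->q1 q0-1->q0 q1-0->q2 q1-1->q1 q2-0->q3 q2-1->q2 q3-0->q4 q3-1->q3 q4-0->q0 q4-1->q4

Keep the running count of `0`s modulo 5: each `0` advances along the cycle q0 → q1 → q2 → q3 → q4 → q0 while other symbols loop. Accept at q1.
5 states suffice.
        0   1  
>  q0   q1  q0 
 * q1   q2  q1 
   q2   q3  q2 
   q3   q4  q3 
   q4   q0  q4 
(> = start, * = accepting)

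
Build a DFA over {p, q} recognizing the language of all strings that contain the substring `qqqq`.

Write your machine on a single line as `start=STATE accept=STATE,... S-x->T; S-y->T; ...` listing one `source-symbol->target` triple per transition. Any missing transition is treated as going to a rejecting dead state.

start=s0; accept=s4; s0-p->s0; s0-q->s1; s1-p->s0; s1-q->s2; s2-p->s0; s2-q->s3; s3-p->s0; s3-q->s4; s4-p->s4; s4-q->s4

States s0..s3 record the length of the longest prefix of `qqqq` that matches the current input suffix. Reaching s4 means `qqqq` has been seen, and we stay there forever. Accept from s4.
5 states suffice.
        p   q  
>  s0   s0  s1 
   s1   s0  s2 
   s2   s0  s3 
   s3   s0  s4 
 * s4   s4  s4 
(> = start, * = accepting)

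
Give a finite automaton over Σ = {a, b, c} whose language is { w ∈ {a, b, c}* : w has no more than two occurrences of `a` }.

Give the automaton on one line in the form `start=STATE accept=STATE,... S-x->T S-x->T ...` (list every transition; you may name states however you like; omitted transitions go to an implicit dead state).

Only the number of `a`s matters, and only up to 3. Make a chain s0 → s1 → s2 → s3 advanced by each `a` (with s3 absorbing); every other symbol self-loops. The accepting set is {s0, s1, s2}.
4 states suffice.
        a   b   c  
>* s0   s1  s0  s0 
 * s1   s2  s1  s1 
 * s2   s3  s2  s2 
   s3   s3  s3  s3 
(> = start, * = accepting)

start=s0 accept=s0,s1,s2 s0-a->s1 s0-b->s0 s0-c->s0 s1-a->s2 s1-b->s1 s1-c->s1 s2-a->s3 s2-b->s2 s2-c->s2 s3-a->s3 s3-b->s3 s3-c->s3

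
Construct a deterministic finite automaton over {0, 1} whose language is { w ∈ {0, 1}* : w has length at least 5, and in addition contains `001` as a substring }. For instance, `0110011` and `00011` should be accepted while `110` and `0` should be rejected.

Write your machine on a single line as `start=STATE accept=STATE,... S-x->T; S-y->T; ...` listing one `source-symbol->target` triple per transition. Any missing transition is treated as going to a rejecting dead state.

start=s0; accept=s11; s0-0->s1; s0-1->s2; s1-0->s3; s1-1->s4; s2-0->s5; s2-1->s4; s3-0->s6; s3-1->s7; s4-0->s8; s4-1->s4; s5-0->s6; s5-1->s4; s6-0->s9; s6-1->s10; s7-0->s10; s7-1->s10; s8-0->s9; s8-1->s4; s9-0->s9; s9-1->s11; s10-0->s11; s10-1->s11; s11-0->s11; s11-1->s11

Run two small machines in parallel and take their product. One (7 states) tracks the input length, saturating at 6; the other (4 states) tracks whether and how much of `001` has been seen. Each combined state is a pair, one component from each; accept when both components accept. Minimizing collapses redundant product states.
12 states suffice.
          0    1  
>  s0     s1   s2 
   s1     s3   s4 
   s2     s5   s4 
   s3     s6   s7 
   s4     s8   s4 
   s5     s6   s4 
   s6     s9  s10 
   s7    s10  s10 
   s8     s9   s4 
   s9     s9  s11 
   s10   s11  s11 
 * s11   s11  s11 
(> = start, * = accepting)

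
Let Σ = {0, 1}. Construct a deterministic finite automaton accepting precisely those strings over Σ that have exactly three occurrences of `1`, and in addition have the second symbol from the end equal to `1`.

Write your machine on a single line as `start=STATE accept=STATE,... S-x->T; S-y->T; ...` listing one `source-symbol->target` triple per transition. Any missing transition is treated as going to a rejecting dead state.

start=q0; accept=q10,q13; q0-0->q1; q0-1->q2; q1-0->q3; q1-1->q4; q2-0->q5; q2-1->q6; q3-0->q3; q3-1->q4; q4-0->q5; q4-1->q6; q5-0->q7; q5-1->q8; q6-0->q9; q6-1->q10; q7-0->q7; q7-1->q8; q8-0->q9; q8-1->q10; q9-0->q11; q9-1->q12; q10-0->q13; q10-1->q14; q11-0->q11; q11-1->q12; q12-0->q13; q12-1->q14; q13-0->q15; q13-1->q16; q14-0->q17; q14-1->q14; q15-0->q15; q15-1->q16; q16-0->q17; q16-1->q14; q17-0->q18; q17-1->q16; q18-0->q18; q18-1->q16

Handle the two conditions separately and then intersect. The first has 5 states tracking the count of `1`s, saturating at 4; the second has 7 states tracking the last 2 symbols read. A product state is a pair (one from each), accepting exactly when both do.
With 19 states:
          0    1  
>  q0     q1   q2 
   q1     q3   q4 
   q2     q5   q6 
   q3     q3   q4 
   q4     q5   q6 
   q5     q7   q8 
   q6     q9  q10 
   q7     q7   q8 
   q8     q9  q10 
   q9    q11  q12 
 * q10   q13  q14 
   q11   q11  q12 
   q12   q13  q14 
 * q13   q15  q16 
   q14   q17  q14 
   q15   q15  q16 
   q16   q17  q14 
   q17   q18  q16 
   q18   q18  q16 
(> = start, * = accepting)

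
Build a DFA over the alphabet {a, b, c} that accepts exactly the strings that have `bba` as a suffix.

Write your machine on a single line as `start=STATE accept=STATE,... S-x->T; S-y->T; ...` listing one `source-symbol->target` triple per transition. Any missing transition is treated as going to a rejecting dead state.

start=q0; accept=q3; q0-a->q0; q0-b->q1; q0-c->q0; q1-a->q0; q1-b->q2; q1-c->q0; q2-a->q3; q2-b->q2; q2-c->q0; q3-a->q0; q3-b->q1; q3-c->q0

Remember how much of `bba` the current input suffix matches. State q0 means no match yet; q1 means the last symbol is `b`; q2 means the last 2 symbols are `bb`; q3 means the last 3 symbols are `bba`. Only q3 accepts. On a mismatch, fall back to the longest proper suffix that is still a prefix of `bba`.
        a   b   c  
>  q0   q0  q1  q0 
   q1   q0  q2  q0 
   q2   q3  q2  q0 
 * q3   q0  q1  q0 
(> = start, * = accepting)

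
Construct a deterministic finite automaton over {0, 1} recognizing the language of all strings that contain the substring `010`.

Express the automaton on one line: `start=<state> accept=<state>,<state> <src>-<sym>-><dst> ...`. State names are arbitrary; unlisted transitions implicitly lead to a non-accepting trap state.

start=s0 accept=s3 s0-0->s1 s0-1->s0 s1-0->s1 s1-1->s2 s2-0->s3 s2-1->s0 s3-0->s3 s3-1->s3

States s0..s2 record the length of the longest prefix of `010` that matches the current input suffix. Reaching s3 means `010` has been seen, and we stay there forever. Accept from s3.
        0   1  
>  s0   s1  s0 
   s1   s1  s2 
   s2   s3  s0 
 * s3   s3  s3 
(> = start, * = accepting)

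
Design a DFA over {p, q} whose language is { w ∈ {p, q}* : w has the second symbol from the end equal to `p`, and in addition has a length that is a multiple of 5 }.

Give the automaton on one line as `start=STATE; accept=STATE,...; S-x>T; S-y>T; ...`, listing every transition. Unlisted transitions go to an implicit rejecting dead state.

Handle the two conditions separately and then intersect. The first has 7 states tracking the last 2 symbols read; the second has 5 states tracking the input length modulo 5. A product state is a pair (one from each), accepting exactly when both do. Equivalent product states are then merged.
7 states suffice.
        p   q  
>  s0   s1  s1 
   s1   s2  s2 
   s2   s3  s3 
   s3   s4  s5 
   s4   s6  s6 
   s5   s0  s0 
 * s6   s1  s1 
(> = start, * = accepting)

start=s0; accept=s6; s0-p>s1; s0-q>s1; s1-p>s2; s1-q>s2; s2-p>s3; s2-q>s3; s3-p>s4; s3-q>s5; s4-p>s6; s4-q>s6; s5-p>s0; s5-q>s0; s6-p>s1; s6-q>s1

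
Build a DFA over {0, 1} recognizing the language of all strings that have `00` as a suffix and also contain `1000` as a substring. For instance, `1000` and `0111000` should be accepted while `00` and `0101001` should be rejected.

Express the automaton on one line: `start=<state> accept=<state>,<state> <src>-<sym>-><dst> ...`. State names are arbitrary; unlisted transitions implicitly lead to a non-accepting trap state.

start=s0 accept=s4 s0-0->s0 s0-1->s1 s1-0->s2 s1-1->s1 s2-0->s3 s2-1->s1 s3-0->s4 s3-1->s1 s4-0->s4 s4-1->s5 s5-0->s6 s5-1->s5 s6-0->s4 s6-1->s5

Handle the two conditions separately and then intersect. The first has 3 states tracking how much of the suffix `00` has currently been matched; the second has 5 states tracking whether and how much of `1000` has been seen. A product state is a pair (one from each), accepting exactly when both do. Minimizing collapses redundant product states.
        0   1  
>  s0   s0  s1 
   s1   s2  s1 
   s2   s3  s1 
   s3   s4  s1 
 * s4   s4  s5 
   s5   s6  s5 
   s6   s4  s5 
(> = start, * = accepting)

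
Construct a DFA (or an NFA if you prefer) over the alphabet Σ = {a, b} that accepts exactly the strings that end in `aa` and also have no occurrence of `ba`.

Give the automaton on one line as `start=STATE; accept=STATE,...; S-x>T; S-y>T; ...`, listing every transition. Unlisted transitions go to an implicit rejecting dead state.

Build one automaton per condition and run them in lockstep. One (3 states) tracks how much of the suffix `aa` has currently been matched; the other (3 states) tracks partial matches of the forbidden pattern `ba`. Each combined state is a pair, one component from each; accept when both components accept.
7 states suffice.
        a   b  
>  S0   S1  S2 
   S1   S3  S2 
   S2   S4  S2 
 * S3   S3  S2 
   S4   S5  S6 
   S5   S5  S6 
   S6   S4  S6 
(> = start, * = accepting)

start=S0; accept=S3; S0-a>S1; S0-b>S2; S1-a>S3; S1-b>S2; S2-a>S4; S2-b>S2; S3-a>S3; S3-b>S2; S4-a>S5; S4-b>S6; S5-a>S5; S5-b>S6; S6-a>S4; S6-b>S6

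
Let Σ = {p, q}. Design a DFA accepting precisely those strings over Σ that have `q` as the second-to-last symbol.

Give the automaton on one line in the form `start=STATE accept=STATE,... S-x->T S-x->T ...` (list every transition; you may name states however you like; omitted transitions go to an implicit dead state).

start=A accept=F,G A-p->B A-q->C B-p->D B-q->E C-p->F C-q->G D-p->D D-q->E E-p->F E-q->G F-p->D F-q->E G-p->F G-q->G

A DFA must remember the last 2 symbols (since which symbol is second-to-last isn't known until the input ends). Use one state per possible window of the last ≤2 symbols; accept from those whose window starts with `q`.
With 7 states:
       p  q 
>  A   B  C 
   B   D  E 
   C   F  G 
   D   D  E 
   E   F  G 
 * F   D  E 
 * G   F  G 
(> = start, * = accepting)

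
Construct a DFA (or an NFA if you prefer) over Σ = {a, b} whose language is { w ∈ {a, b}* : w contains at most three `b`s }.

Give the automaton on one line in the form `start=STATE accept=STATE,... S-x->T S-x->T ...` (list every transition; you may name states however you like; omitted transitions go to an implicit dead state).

start=q0 accept=q0,q1,q2,q3 q0-a->q0 q0-b->q1 q1-a->q1 q1-b->q2 q2-a->q2 q2-b->q3 q3-a->q3 q3-b->q4 q4-a->q4 q4-b->q4

Count `b`s, saturating at 4: states q0 through q3 mean 0 through 3 `b`s seen; q4 means more than 3. Each `b` increments (capped at q4); other symbols loop. Accept from {q0, q1, q2, q3}.
With 5 states:
        a   b  
>* q0   q0  q1 
 * q1   q1  q2 
 * q2   q2  q3 
 * q3   q3  q4 
   q4   q4  q4 
(> = start, * = accepting)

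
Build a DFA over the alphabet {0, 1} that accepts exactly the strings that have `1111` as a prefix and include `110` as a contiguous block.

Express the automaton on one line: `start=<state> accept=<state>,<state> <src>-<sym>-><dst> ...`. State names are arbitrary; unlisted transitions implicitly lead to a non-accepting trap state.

start=S0 accept=S6 S0-0->S1 S0-1->S2 S1-0->S1 S1-1->S1 S2-0->S1 S2-1->S3 S3-0->S1 S3-1->S4 S4-0->S1 S4-1->S5 S5-0->S6 S5-1->S5 S6-0->S6 S6-1->S6

Run two small machines in parallel and take their product. One (6 states) tracks whether the input so far still matches the prefix `1111`; the other (4 states) tracks whether and how much of `110` has been seen. Each combined state is a pair, one component from each; accept when both components accept. Minimizing collapses redundant product states.
7 states suffice.
        0   1  
>  S0   S1  S2 
   S1   S1  S1 
   S2   S1  S3 
   S3   S1  S4 
   S4   S1  S5 
   S5   S6  S5 
 * S6   S6  S6 
(> = start, * = accepting)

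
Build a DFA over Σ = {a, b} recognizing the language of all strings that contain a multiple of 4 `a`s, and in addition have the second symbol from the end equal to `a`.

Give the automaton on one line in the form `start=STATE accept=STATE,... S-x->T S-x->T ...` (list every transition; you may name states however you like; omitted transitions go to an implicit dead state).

Run two small machines in parallel and take their product. One (4 states) tracks the count of `a`s modulo 4; the other (7 states) tracks the last 2 symbols read. Each combined state is a pair, one component from each; accept when both components accept.
19 states suffice.
          a    b  
>  s0     s1   s2 
   s1     s3   s4 
   s2     s5   s6 
   s3     s7   s8 
   s4     s9  s10 
   s5     s3   s4 
   s6     s5   s6 
   s7    s11  s12 
   s8    s13  s14 
   s9     s7   s8 
   s10    s9  s10 
 * s11   s15  s16 
   s12   s17  s18 
   s13   s11  s12 
   s14   s13  s14 
   s15    s3   s4 
 * s16    s5   s6 
   s17   s15  s16 
   s18   s17  s18 
(> = start, * = accepting)

start=s0 accept=s11,s16 s0-a->s1 s0-b->s2 s1-a->s3 s1-b->s4 s2-a->s5 s2-b->s6 s3-a->s7 s3-b->s8 s4-a->s9 s4-b->s10 s5-a->s3 s5-b->s4 s6-a->s5 s6-b->s6 s7-a->s11 s7-b->s12 s8-a->s13 s8-b->s14 s9-a->s7 s9-b->s8 s10-a->s9 s10-b->s10 s11-a->s15 s11-b->s16 s12-a->s17 s12-b->s18 s13-a->s11 s13-b->s12 s14-a->s13 s14-b->s14 s15-a->s3 s15-b->s4 s16-a->s5 s16-b->s6 s17-a->s15 s17-b->s16 s18-a->s17 s18-b->s18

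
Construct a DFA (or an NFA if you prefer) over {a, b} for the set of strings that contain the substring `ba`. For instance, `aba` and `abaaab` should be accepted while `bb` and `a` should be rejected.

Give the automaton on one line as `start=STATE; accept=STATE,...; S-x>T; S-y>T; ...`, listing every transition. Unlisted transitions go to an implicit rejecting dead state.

Track how much of `ba` has been matched so far: state S0 is no progress, S2 is the absorbing accept state reached once `ba` has occurred. Intermediate states record partial matches; on a mismatch, fall back to the longest reusable overlap.
With 3 states:
        a   b  
>  S0   S0  S1 
   S1   S2  S1 
 * S2   S2  S2 
(> = start, * = accepting)

start=S0; accept=S2; S0-a>S0; S0-b>S1; S1-a>S2; S1-b>S1; S2-a>S2; S2-b>S2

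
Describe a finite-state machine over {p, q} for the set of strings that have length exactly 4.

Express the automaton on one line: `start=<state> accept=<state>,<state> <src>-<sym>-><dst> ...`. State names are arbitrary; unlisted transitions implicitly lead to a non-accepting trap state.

Count input length up to 5: every symbol moves from s0 toward s5, which means 'more than 4' and absorbs. Accept from {s4}.
        p   q  
>  s0   s1  s1 
   s1   s2  s2 
   s2   s3  s3 
   s3   s4  s4 
 * s4   s5  s5 
   s5   s5  s5 
(> = start, * = accepting)

start=s0 accept=s4 s0-p->s1 s0-q->s1 s1-p->s2 s1-q->s2 s2-p->s3 s2-q->s3 s3-p->s4 s3-q->s4 s4-p->s5 s4-q->s5 s5-p->s5 s5-q->s5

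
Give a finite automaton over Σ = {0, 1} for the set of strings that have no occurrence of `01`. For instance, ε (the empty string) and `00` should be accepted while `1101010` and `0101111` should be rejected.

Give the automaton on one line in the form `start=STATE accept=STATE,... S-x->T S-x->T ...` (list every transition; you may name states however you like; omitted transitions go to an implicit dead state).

start=q0 accept=q0,q1 q0-0->q1 q0-1->q0 q1-0->q1 q1-1->q2 q2-0->q2 q2-1->q2

This is the complement of 'contains `01`'. Use the same substring-matching states — q0 through q2 holding how much of `01` has just been matched — but flip the accepting set: everything except the trap q2 accepts.
        0   1  
>* q0   q1  q0 
 * q1   q1  q2 
   q2   q2  q2 
(> = start, * = accepting)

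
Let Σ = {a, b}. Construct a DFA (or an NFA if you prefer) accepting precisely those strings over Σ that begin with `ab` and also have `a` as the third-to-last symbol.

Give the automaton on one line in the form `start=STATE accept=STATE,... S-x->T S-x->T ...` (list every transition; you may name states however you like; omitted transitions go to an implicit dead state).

Run two small machines in parallel and take their product. The first has 4 states tracking whether the input so far still matches the prefix `ab`; the second has 15 states tracking the last 3 symbols read. A product state is a pair (one from each), accepting exactly when both do. Minimizing collapses redundant product states.
          a    b  
>  q0     q1   q2 
   q1     q2   q3 
   q2     q2   q2 
   q3     q4   q5 
 * q4     q6   q3 
 * q5     q7   q8 
   q6     q9  q10 
   q7     q6   q3 
   q8     q7   q8 
 * q9     q9  q10 
 * q10    q4   q5 
(> = start, * = accepting)

start=q0 accept=q4,q5,q9,q10 q0-a->q1 q0-b->q2 q1-a->q2 q1-b->q3 q2-a->q2 q2-b->q2 q3-a->q4 q3-b->q5 q4-a->q6 q4-b->q3 q5-a->q7 q5-b->q8 q6-a->q9 q6-b->q10 q7-a->q6 q7-b->q3 q8-a->q7 q8-b->q8 q9-a->q9 q9-b->q10 q10-a->q4 q10-b->q5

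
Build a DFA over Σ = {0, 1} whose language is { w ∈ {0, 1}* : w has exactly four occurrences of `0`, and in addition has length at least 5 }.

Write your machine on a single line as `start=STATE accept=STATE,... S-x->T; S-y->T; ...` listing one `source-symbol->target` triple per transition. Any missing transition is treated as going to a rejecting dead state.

start=S0; accept=S10; S0-0->S1; S0-1->S2; S1-0->S3; S1-1->S4; S2-0->S4; S2-1->S2; S3-0->S5; S3-1->S6; S4-0->S6; S4-1->S4; S5-0->S7; S5-1->S8; S6-0->S8; S6-1->S6; S7-0->S9; S7-1->S10; S8-0->S10; S8-1->S8; S9-0->S9; S9-1->S9; S10-0->S9; S10-1->S10

Handle the two conditions separately and then intersect. The first has 6 states tracking the count of `0`s, saturating at 5; the second has 7 states tracking the input length, saturating at 6. A product state is a pair (one from each), accepting exactly when both do. Minimizing collapses redundant product states.
With 11 states:
          0    1  
>  S0     S1   S2 
   S1     S3   S4 
   S2     S4   S2 
   S3     S5   S6 
   S4     S6   S4 
   S5     S7   S8 
   S6     S8   S6 
   S7     S9  S10 
   S8    S10   S8 
   S9     S9   S9 
 * S10    S9  S10 
(> = start, * = accepting)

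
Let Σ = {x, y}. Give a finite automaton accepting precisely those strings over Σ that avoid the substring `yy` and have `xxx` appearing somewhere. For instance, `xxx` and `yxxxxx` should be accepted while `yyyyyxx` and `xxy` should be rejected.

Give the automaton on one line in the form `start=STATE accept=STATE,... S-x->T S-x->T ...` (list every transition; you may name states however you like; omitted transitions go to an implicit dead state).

Handle the two conditions separately and then intersect. One (3 states) tracks partial matches of the forbidden pattern `yy`; the other (4 states) tracks whether and how much of `xxx` has been seen. Each combined state is a pair, one component from each; accept when both components accept. Equivalent product states are then merged.
        x   y  
>  S0   S1  S2 
   S1   S3  S2 
   S2   S1  S4 
   S3   S5  S2 
   S4   S4  S4 
 * S5   S5  S6 
 * S6   S5  S4 
(> = start, * = accepting)

start=S0 accept=S5,S6 S0-x->S1 S0-y->S2 S1-x->S3 S1-y->S2 S2-x->S1 S2-y->S4 S3-x->S5 S3-y->S2 S4-x->S4 S4-y->S4 S5-x->S5 S5-y->S6 S6-x->S5 S6-y->S4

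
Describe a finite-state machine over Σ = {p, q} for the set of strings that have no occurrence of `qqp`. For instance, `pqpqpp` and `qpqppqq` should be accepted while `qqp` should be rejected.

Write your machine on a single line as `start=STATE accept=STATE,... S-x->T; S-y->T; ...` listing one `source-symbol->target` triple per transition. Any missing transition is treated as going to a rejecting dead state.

Track partial matches of the forbidden pattern `qqp`. State s3 is a dead state reached once `qqp` has occurred; every other state accepts. s0 means no part of `qqp` is currently matched.
A 4-state machine:
        p   q  
>* s0   s0  s1 
 * s1   s0  s2 
 * s2   s3  s2 
   s3   s3  s3 
(> = start, * = accepting)

start=s0; accept=s0,s1,s2; s0-p->s0; s0-q->s1; s1-p->s0; s1-q->s2; s2-p->s3; s2-q->s2; s3-p->s3; s3-q->s3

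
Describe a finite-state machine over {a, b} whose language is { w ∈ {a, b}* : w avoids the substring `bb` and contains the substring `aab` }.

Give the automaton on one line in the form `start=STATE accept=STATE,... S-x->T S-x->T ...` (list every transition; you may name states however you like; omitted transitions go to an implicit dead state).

start=q0 accept=q5,q7 q0-a->q1 q0-b->q2 q1-a->q3 q1-b->q2 q2-a->q1 q2-b->q4 q3-a->q3 q3-b->q5 q4-a->q6 q4-b->q4 q5-a->q7 q5-b->q8 q6-a->q9 q6-b->q4 q7-a->q7 q7-b->q5 q8-a->q8 q8-b->q8 q9-a->q9 q9-b->q8

Handle the two conditions separately and then intersect. The first has 3 states tracking partial matches of the forbidden pattern `bb`; the second has 4 states tracking whether and how much of `aab` has been seen. A product state is a pair (one from each), accepting exactly when both do.
        a   b  
>  q0   q1  q2 
   q1   q3  q2 
   q2   q1  q4 
   q3   q3  q5 
   q4   q6  q4 
 * q5   q7  q8 
   q6   q9  q4 
 * q7   q7  q5 
   q8   q8  q8 
   q9   q9  q8 
(> = start, * = accepting)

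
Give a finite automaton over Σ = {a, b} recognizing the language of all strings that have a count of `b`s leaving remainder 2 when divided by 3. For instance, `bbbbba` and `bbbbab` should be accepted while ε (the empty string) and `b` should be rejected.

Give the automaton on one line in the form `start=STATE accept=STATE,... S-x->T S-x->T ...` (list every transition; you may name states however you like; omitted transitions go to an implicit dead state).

The only thing that matters is how many `b`s have appeared, reduced mod 3. Use one state per residue: q0 for 0, …, q2 for 2. Reading `b` moves to the next residue; anything else stays put. q2 is accepting.
With 3 states:
        a   b  
>  q0   q0  q1 
   q1   q1  q2 
 * q2   q2  q0 
(> = start, * = accepting)

start=q0 accept=q2 q0-a->q0 q0-b->q1 q1-a->q1 q1-b->q2 q2-a->q2 q2-b->q0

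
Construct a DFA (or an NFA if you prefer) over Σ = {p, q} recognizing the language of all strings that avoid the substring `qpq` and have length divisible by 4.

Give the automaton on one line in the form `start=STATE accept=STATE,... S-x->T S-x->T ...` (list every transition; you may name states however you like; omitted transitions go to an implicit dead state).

Handle the two conditions separately and then intersect. The first has 4 states tracking partial matches of the forbidden pattern `qpq`; the second has 4 states tracking the input length modulo 4. A product state is a pair (one from each), accepting exactly when both do. Minimizing collapses redundant product states.
With 13 states:
          p    q  
>* S0     S1   S2 
   S1     S3   S4 
   S2     S5   S4 
   S3     S6   S7 
   S4     S8   S7 
   S5     S6   S9 
   S6     S0  S10 
   S7    S11  S10 
   S8     S0   S9 
   S9     S9   S9 
 * S10   S12   S2 
 * S11    S1   S9 
   S12    S3   S9 
(> = start, * = accepting)

start=S0 accept=S0,S10,S11 S0-p->S1 S0-q->S2 S1-p->S3 S1-q->S4 S2-p->S5 S2-q->S4 S3-p->S6 S3-q->S7 S4-p->S8 S4-q->S7 S5-p->S6 S5-q->S9 S6-p->S0 S6-q->S10 S7-p->S11 S7-q->S10 S8-p->S0 S8-q->S9 S9-p->S9 S9-q->S9 S10-p->S12 S10-q->S2 S11-p->S1 S11-q->S9 S12-p->S3 S12-q->S9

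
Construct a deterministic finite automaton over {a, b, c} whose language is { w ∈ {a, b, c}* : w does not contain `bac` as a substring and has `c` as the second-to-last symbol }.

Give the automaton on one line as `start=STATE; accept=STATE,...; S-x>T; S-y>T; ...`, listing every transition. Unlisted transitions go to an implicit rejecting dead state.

start=q0; accept=q4,q5,q6; q0-a>q0; q0-b>q1; q0-c>q2; q1-a>q3; q1-b>q1; q1-c>q2; q2-a>q4; q2-b>q5; q2-c>q6; q3-a>q0; q3-b>q1; q3-c>q7; q4-a>q0; q4-b>q1; q4-c>q2; q5-a>q3; q5-b>q1; q5-c>q2; q6-a>q4; q6-b>q5; q6-c>q6; q7-a>q7; q7-b>q7; q7-c>q7

Handle the two conditions separately and then intersect. The first has 4 states tracking partial matches of the forbidden pattern `bac`; the second has 13 states tracking the last 2 symbols read. A product state is a pair (one from each), accepting exactly when both do. Minimizing collapses redundant product states.
        a   b   c  
>  q0   q0  q1  q2 
   q1   q3  q1  q2 
   q2   q4  q5  q6 
   q3   q0  q1  q7 
 * q4   q0  q1  q2 
 * q5   q3  q1  q2 
 * q6   q4  q5  q6 
   q7   q7  q7  q7 
(> = start, * = accepting)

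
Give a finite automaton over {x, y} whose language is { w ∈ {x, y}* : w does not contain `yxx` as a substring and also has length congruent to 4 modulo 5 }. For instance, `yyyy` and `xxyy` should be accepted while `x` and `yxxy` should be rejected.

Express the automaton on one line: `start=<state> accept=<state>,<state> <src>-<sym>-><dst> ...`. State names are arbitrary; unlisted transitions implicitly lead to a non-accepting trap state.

Handle the two conditions separately and then intersect. The first has 4 states tracking partial matches of the forbidden pattern `yxx`; the second has 5 states tracking the input length modulo 5. A product state is a pair (one from each), accepting exactly when both do.
A 20-state machine:
          x    y  
>  q0     q1   q2 
   q1     q3   q4 
   q2     q5   q4 
   q3     q6   q7 
   q4     q8   q7 
   q5     q9   q7 
   q6    q10  q11 
   q7    q12  q11 
   q8    q13  q11 
   q9    q13  q13 
 * q10    q0  q14 
 * q11   q15  q14 
 * q12   q16  q14 
   q13   q16  q16 
   q14   q17   q2 
   q15   q18   q2 
   q16   q18  q18 
   q17   q19   q4 
   q18   q19  q19 
   q19    q9   q9 
(> = start, * = accepting)

start=q0 accept=q10,q11,q12 q0-x->q1 q0-y->q2 q1-x->q3 q1-y->q4 q2-x->q5 q2-y->q4 q3-x->q6 q3-y->q7 q4-x->q8 q4-y->q7 q5-x->q9 q5-y->q7 q6-x->q10 q6-y->q11 q7-x->q12 q7-y->q11 q8-x->q13 q8-y->q11 q9-x->q13 q9-y->q13 q10-x->q0 q10-y->q14 q11-x->q15 q11-y->q14 q12-x->q16 q12-y->q14 q13-x->q16 q13-y->q16 q14-x->q17 q14-y->q2 q15-x->q18 q15-y->q2 q16-x->q18 q16-y->q18 q17-x->q19 q17-y->q4 q18-x->q19 q18-y->q19 q19-x->q9 q19-y->q9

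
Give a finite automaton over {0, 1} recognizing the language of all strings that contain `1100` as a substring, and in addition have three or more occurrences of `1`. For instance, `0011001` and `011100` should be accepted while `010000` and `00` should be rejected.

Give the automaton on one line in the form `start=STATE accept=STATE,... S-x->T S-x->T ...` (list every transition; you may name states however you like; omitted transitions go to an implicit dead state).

Run two small machines in parallel and take their product. The first has 5 states tracking whether and how much of `1100` has been seen; the second has 5 states tracking the count of `1`s, saturating at 4. A product state is a pair (one from each), accepting exactly when both do. Equivalent product states are then merged.
10 states suffice.
        0   1  
>  q0   q0  q1 
   q1   q2  q3 
   q2   q2  q4 
   q3   q5  q6 
   q4   q2  q6 
   q5   q7  q4 
   q6   q8  q6 
   q7   q7  q9 
   q8   q9  q4 
 * q9   q9  q9 
(> = start, * = accepting)

start=q0 accept=q9 q0-0->q0 q0-1->q1 q1-0->q2 q1-1->q3 q2-0->q2 q2-1->q4 q3-0->q5 q3-1->q6 q4-0->q2 q4-1->q6 q5-0->q7 q5-1->q4 q6-0->q8 q6-1->q6 q7-0->q7 q7-1->q9 q8-0->q9 q8-1->q4 q9-0->q9 q9-1->q9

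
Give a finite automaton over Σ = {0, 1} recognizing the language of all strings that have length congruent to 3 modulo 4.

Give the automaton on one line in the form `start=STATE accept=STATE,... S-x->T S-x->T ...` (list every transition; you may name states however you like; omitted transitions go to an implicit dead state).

Count input length modulo 4: every symbol advances one step around the cycle s0 → s1 → s2 → s3 → s0. Accept at s3.
With 4 states:
        0   1  
>  s0   s1  s1 
   s1   s2  s2 
   s2   s3  s3 
 * s3   s0  s0 
(> = start, * = accepting)

start=s0 accept=s3 s0-0->s1 s0-1->s1 s1-0->s2 s1-1->s2 s2-0->s3 s2-1->s3 s3-0->s0 s3-1->s0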